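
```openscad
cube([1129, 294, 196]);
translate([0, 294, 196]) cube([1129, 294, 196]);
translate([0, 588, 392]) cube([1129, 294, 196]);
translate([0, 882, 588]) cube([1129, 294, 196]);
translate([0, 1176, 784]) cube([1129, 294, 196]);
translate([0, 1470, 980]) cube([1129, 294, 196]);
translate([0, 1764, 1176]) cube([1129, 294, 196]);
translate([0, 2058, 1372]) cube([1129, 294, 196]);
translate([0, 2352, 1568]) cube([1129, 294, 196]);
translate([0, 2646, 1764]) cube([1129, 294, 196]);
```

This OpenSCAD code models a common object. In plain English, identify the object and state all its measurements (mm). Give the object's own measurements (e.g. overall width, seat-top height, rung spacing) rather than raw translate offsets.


A straight staircase of 10 solid steps. Each step is 1129 mm wide (x), 294 mm deep (y, the going) and 196 mm tall (the rise). The first step rests on the floor; each subsequent step sits one going further in +y and one rise higher in +z, directly behind and above the previous step with no overlap.


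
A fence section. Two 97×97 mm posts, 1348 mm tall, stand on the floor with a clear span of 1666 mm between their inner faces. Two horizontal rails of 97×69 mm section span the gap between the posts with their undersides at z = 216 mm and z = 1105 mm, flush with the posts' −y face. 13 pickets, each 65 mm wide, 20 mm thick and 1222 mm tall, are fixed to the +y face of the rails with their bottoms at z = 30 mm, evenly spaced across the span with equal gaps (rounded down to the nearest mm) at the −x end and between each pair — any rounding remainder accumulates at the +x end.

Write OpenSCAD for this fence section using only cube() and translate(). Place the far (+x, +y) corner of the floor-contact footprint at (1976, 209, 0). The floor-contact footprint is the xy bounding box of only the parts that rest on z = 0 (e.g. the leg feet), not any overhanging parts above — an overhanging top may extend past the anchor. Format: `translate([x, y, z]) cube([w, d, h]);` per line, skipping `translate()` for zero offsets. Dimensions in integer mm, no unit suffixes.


translate([116, 112, 0]) cube([97, 97, 1348]);
translate([1879, 112, 0]) cube([97, 97, 1348]);
translate([213, 112, 216]) cube([1666, 97, 69]);
translate([213, 112, 1105]) cube([1666, 97, 69]);
translate([271, 209, 30]) cube([65, 20, 1222]);
translate([394, 209, 30]) cube([65, 20, 1222]);
translate([517, 209, 30]) cube([65, 20, 1222]);
translate([640, 209, 30]) cube([65, 20, 1222]);
translate([763, 209, 30]) cube([65, 20, 1222]);
translate([886, 209, 30]) cube([65, 20, 1222]);
translate([1009, 209, 30]) cube([65, 20, 1222]);
translate([1132, 209, 30]) cube([65, 20, 1222]);
translate([1255, 209, 30]) cube([65, 20, 1222]);
translate([1378, 209, 30]) cube([65, 20, 1222]);
translate([1501, 209, 30]) cube([65, 20, 1222]);
translate([1624, 209, 30]) cube([65, 20, 1222]);
translate([1747, 209, 30]) cube([65, 20, 1222]);


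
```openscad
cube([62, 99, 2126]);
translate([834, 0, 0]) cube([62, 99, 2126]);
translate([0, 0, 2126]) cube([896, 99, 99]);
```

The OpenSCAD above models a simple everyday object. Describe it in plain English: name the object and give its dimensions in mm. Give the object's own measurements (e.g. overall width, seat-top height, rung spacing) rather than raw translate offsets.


A door frame. The clear opening is 772 mm wide and 2126 mm high. Two 62 mm wide jambs, 99 mm deep, stand either side of the opening from the floor to the top of the opening. A 99 mm thick head sits across the top of both jambs, spanning the full outside width of the frame.


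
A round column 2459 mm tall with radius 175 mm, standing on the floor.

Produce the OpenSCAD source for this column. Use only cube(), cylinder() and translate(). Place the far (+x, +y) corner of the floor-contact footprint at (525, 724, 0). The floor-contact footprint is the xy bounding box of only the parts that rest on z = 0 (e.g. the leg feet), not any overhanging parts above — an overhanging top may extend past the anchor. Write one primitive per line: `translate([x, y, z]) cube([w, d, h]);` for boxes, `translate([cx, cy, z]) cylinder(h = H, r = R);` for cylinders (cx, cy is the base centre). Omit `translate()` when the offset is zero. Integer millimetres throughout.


translate([350, 549, 0]) cylinder(h = 2459, r = 175);


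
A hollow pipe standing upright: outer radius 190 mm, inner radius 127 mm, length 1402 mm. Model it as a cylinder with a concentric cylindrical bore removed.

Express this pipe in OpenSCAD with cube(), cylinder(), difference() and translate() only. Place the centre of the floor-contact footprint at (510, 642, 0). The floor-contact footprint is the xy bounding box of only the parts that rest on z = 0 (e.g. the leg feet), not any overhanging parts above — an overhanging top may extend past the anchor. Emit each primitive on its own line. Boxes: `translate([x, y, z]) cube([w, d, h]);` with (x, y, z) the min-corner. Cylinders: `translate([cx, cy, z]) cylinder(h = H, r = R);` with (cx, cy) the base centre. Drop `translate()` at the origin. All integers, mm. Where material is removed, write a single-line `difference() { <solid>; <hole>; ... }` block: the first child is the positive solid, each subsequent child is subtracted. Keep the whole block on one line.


difference() { translate([510, 642, 0]) cylinder(h = 1402, r = 190); translate([510, 642, 0]) cylinder(h = 1402, r = 127); }


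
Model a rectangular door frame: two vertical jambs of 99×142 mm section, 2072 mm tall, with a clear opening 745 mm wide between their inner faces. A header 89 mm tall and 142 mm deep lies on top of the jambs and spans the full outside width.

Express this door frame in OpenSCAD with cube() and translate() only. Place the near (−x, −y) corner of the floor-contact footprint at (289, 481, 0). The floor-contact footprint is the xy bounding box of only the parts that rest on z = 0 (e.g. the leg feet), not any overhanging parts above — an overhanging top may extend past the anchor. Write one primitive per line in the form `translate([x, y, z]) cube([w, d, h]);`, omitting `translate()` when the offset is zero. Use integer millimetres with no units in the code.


translate([289, 481, 0]) cube([99, 142, 2072]);
translate([1133, 481, 0]) cube([99, 142, 2072]);
translate([289, 481, 2072]) cube([943, 142, 89]);


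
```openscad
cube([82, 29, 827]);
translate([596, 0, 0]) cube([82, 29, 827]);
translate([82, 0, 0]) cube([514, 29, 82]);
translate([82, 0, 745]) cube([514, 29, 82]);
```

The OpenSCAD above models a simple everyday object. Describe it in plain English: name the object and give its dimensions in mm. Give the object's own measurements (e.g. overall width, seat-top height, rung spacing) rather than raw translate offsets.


A rectangular picture frame lying in the x–z plane (depth along y). The opening is 514 mm wide (x) by 663 mm tall (z), surrounded by a border 82 mm wide on all four sides. The frame is 29 mm deep and is made of two full-height vertical stiles with two horizontal rails fitted between them.


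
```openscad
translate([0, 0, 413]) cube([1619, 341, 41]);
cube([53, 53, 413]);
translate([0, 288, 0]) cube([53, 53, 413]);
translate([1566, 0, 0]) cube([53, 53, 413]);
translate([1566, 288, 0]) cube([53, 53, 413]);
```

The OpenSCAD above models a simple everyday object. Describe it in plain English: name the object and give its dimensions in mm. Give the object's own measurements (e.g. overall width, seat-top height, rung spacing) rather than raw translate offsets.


A bench: a 1619×341 mm seat slab, 41 mm thick, top at z = 454 mm, on four 53×53 mm square legs flush with the seat corners and standing on z = 0.


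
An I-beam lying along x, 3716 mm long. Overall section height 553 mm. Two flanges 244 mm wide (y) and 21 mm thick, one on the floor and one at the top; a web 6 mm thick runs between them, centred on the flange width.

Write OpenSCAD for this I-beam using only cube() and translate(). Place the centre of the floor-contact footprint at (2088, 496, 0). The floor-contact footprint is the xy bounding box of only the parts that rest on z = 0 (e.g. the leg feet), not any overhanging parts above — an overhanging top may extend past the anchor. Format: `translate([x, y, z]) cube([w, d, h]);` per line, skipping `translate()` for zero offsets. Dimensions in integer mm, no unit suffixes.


translate([230, 374, 0]) cube([3716, 244, 21]);
translate([230, 493, 21]) cube([3716, 6, 511]);
translate([230, 374, 532]) cube([3716, 244, 21]);


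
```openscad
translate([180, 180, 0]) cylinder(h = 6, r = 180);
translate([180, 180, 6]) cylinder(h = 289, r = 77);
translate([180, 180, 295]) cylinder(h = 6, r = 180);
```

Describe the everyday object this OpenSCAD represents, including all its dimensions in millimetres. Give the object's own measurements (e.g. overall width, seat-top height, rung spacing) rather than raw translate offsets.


A spool: two coaxial disc flanges of radius 180 mm and thickness 6 mm, joined by a core cylinder of radius 77 mm and height 289 mm. The lower flange rests on z = 0 and the three cylinders share a vertical axis.


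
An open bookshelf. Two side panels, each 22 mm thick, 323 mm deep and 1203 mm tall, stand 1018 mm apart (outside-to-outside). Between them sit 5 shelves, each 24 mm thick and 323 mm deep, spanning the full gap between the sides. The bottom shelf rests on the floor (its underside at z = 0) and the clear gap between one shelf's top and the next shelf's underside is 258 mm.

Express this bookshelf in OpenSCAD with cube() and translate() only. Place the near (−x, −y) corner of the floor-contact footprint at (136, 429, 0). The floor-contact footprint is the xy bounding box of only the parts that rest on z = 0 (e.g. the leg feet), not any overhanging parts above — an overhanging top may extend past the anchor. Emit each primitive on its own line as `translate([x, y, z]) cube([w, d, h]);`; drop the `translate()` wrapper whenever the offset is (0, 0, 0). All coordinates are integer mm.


translate([136, 429, 0]) cube([22, 323, 1203]);
translate([1132, 429, 0]) cube([22, 323, 1203]);
translate([158, 429, 0]) cube([974, 323, 24]);
translate([158, 429, 282]) cube([974, 323, 24]);
translate([158, 429, 564]) cube([974, 323, 24]);
translate([158, 429, 846]) cube([974, 323, 24]);
translate([158, 429, 1128]) cube([974, 323, 24]);


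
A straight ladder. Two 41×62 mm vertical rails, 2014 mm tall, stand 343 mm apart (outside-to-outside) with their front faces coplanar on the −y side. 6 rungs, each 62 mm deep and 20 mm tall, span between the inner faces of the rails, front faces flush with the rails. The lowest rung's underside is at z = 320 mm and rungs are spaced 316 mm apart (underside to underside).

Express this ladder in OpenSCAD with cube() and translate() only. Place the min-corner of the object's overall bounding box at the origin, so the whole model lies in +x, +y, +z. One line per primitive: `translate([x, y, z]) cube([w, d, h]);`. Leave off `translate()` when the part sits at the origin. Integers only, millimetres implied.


cube([41, 62, 2014]);
translate([302, 0, 0]) cube([41, 62, 2014]);
translate([41, 0, 320]) cube([261, 62, 20]);
translate([41, 0, 636]) cube([261, 62, 20]);
translate([41, 0, 952]) cube([261, 62, 20]);
translate([41, 0, 1268]) cube([261, 62, 20]);
translate([41, 0, 1584]) cube([261, 62, 20]);
translate([41, 0, 1900]) cube([261, 62, 20]);


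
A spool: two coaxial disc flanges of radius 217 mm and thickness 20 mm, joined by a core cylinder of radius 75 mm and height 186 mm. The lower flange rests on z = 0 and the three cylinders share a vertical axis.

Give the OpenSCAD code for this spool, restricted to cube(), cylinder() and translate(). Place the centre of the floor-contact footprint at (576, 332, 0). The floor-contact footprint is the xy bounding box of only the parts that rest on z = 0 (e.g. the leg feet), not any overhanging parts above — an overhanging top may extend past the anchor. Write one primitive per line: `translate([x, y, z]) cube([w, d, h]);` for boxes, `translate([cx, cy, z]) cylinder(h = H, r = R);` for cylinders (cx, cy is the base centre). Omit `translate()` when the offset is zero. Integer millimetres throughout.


translate([576, 332, 0]) cylinder(h = 20, r = 217);
translate([576, 332, 20]) cylinder(h = 186, r = 75);
translate([576, 332, 206]) cylinder(h = 20, r = 217);


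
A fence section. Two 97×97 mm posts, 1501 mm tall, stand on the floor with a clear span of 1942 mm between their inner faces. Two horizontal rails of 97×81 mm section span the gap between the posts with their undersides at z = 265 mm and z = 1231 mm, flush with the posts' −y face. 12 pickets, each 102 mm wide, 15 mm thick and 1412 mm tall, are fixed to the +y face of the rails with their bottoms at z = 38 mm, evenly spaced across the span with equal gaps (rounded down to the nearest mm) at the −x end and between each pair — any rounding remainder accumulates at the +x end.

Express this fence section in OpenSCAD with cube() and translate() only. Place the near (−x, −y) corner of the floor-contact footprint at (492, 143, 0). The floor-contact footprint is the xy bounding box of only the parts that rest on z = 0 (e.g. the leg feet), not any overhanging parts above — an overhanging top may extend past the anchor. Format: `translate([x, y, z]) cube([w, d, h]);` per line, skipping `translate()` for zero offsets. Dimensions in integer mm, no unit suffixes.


translate([492, 143, 0]) cube([97, 97, 1501]);
translate([2531, 143, 0]) cube([97, 97, 1501]);
translate([589, 143, 265]) cube([1942, 97, 81]);
translate([589, 143, 1231]) cube([1942, 97, 81]);
translate([644, 240, 38]) cube([102, 15, 1412]);
translate([801, 240, 38]) cube([102, 15, 1412]);
translate([958, 240, 38]) cube([102, 15, 1412]);
translate([1115, 240, 38]) cube([102, 15, 1412]);
translate([1272, 240, 38]) cube([102, 15, 1412]);
translate([1429, 240, 38]) cube([102, 15, 1412]);
translate([1586, 240, 38]) cube([102, 15, 1412]);
translate([1743, 240, 38]) cube([102, 15, 1412]);
translate([1900, 240, 38]) cube([102, 15, 1412]);
translate([2057, 240, 38]) cube([102, 15, 1412]);
translate([2214, 240, 38]) cube([102, 15, 1412]);
translate([2371, 240, 38]) cube([102, 15, 1412]);


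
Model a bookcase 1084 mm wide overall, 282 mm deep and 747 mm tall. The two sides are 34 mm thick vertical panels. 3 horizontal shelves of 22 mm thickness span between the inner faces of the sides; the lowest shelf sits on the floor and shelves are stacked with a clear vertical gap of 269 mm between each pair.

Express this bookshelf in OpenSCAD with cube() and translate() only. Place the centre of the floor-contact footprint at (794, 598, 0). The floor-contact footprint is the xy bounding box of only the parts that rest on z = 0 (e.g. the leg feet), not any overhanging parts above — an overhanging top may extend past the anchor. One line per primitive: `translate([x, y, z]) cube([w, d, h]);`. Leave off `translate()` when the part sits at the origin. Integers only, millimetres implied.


translate([252, 457, 0]) cube([34, 282, 747]);
translate([1302, 457, 0]) cube([34, 282, 747]);
translate([286, 457, 0]) cube([1016, 282, 22]);
translate([286, 457, 291]) cube([1016, 282, 22]);
translate([286, 457, 582]) cube([1016, 282, 22]);


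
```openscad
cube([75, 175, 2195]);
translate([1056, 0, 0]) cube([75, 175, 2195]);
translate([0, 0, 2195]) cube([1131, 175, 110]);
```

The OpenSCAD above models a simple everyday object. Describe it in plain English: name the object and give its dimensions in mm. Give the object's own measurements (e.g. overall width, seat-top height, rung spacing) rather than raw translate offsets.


A door frame. The clear opening is 981 mm wide and 2195 mm high. Two 75 mm wide jambs, 175 mm deep, stand either side of the opening from the floor to the top of the opening. A 110 mm thick head sits across the top of both jambs, spanning the full outside width of the frame.


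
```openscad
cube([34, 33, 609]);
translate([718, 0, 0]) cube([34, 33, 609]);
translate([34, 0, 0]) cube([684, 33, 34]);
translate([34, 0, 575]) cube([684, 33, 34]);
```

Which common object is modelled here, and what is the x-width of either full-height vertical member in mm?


A picture frame. The border width is 34 mm.

Four thin pieces enclosing a rectangular opening — a picture frame. The two full-height stiles are 609 mm tall; the top rail sits at z = 575 and is 34 mm tall, so the border above the opening is 609 − 575 = 34 mm, matching the stile x-width.


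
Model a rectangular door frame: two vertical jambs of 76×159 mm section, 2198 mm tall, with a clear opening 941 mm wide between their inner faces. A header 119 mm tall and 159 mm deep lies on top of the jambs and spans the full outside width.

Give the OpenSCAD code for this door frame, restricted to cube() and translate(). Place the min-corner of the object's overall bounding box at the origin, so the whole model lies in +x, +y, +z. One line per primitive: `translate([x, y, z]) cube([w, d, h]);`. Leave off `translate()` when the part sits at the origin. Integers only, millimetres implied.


cube([76, 159, 2198]);
translate([1017, 0, 0]) cube([76, 159, 2198]);
translate([0, 0, 2198]) cube([1093, 159, 119]);


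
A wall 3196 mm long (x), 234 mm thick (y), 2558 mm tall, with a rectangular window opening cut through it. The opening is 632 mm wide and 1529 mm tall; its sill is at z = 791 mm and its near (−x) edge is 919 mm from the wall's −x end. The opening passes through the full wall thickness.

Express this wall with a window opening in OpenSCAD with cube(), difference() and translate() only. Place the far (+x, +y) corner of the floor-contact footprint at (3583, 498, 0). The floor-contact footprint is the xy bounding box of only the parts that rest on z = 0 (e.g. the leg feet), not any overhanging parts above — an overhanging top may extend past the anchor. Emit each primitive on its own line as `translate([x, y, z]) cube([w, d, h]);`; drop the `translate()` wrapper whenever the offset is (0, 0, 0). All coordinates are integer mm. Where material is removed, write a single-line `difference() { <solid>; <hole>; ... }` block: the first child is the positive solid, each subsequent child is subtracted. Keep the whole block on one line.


difference() { translate([387, 264, 0]) cube([3196, 234, 2558]); translate([1306, 264, 791]) cube([632, 234, 1529]); }


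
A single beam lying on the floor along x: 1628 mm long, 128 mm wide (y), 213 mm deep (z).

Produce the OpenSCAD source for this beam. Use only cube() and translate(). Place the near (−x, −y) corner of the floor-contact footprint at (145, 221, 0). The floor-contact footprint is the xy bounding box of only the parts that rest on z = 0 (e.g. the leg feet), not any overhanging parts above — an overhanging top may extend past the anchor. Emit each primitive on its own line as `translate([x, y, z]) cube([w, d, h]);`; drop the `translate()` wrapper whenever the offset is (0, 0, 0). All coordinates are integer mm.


translate([145, 221, 0]) cube([1628, 128, 213]);


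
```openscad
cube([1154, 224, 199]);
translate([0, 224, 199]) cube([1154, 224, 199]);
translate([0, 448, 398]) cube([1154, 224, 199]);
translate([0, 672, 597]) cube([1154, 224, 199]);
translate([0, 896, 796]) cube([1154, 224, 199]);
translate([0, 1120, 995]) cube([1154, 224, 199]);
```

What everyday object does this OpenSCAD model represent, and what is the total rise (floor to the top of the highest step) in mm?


A staircase. The total rise is 1194 mm.

6 identical blocks, each offset up and back from the previous — a staircase. Each step is 199 mm tall and there are 6 of them, so the total rise is 6 × 199 = 1194 mm.


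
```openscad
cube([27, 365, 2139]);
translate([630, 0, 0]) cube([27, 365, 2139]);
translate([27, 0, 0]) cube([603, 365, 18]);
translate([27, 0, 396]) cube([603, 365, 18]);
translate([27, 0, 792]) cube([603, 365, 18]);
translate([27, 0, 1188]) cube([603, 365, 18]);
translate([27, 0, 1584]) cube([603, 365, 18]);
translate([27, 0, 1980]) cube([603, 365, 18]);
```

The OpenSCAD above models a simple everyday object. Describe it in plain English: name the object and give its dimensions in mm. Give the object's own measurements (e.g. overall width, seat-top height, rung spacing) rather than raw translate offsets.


An open bookshelf. Two side panels, each 27 mm thick, 365 mm deep and 2139 mm tall, stand 657 mm apart (outside-to-outside). Between them sit 6 shelves, each 18 mm thick and 365 mm deep, spanning the full gap between the sides. The bottom shelf rests on the floor (its underside at z = 0) and the clear gap between one shelf's top and the next shelf's underside is 378 mm.


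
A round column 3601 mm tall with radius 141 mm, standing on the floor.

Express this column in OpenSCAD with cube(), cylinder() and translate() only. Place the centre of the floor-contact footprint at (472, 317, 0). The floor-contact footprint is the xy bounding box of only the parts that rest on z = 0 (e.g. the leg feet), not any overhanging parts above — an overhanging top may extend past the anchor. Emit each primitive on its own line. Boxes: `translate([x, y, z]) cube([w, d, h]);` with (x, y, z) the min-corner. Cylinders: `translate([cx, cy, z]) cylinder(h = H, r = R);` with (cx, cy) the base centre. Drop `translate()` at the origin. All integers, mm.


translate([472, 317, 0]) cylinder(h = 3601, r = 141);


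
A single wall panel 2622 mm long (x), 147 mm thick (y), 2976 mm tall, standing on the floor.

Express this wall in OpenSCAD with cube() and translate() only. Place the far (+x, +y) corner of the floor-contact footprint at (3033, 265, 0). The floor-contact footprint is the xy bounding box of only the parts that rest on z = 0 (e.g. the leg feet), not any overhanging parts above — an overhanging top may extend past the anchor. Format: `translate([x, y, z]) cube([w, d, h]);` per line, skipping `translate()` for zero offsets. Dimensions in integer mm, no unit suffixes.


translate([411, 118, 0]) cube([2622, 147, 2976]);


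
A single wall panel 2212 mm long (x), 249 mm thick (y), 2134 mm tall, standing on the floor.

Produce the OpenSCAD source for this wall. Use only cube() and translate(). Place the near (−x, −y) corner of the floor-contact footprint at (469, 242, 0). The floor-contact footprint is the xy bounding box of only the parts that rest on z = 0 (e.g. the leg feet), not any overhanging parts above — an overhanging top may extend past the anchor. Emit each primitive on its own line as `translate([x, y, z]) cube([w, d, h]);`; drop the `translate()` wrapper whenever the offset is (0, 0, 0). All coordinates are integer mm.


translate([469, 242, 0]) cube([2212, 249, 2134]);


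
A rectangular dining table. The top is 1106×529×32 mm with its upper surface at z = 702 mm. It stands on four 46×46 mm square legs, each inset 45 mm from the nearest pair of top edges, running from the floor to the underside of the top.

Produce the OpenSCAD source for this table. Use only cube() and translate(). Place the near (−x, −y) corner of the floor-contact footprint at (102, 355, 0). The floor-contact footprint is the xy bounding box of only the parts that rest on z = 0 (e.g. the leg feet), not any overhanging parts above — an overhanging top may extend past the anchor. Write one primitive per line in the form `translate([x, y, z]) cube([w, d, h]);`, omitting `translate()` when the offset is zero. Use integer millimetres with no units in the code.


translate([57, 310, 670]) cube([1106, 529, 32]);
translate([102, 355, 0]) cube([46, 46, 670]);
translate([1072, 355, 0]) cube([46, 46, 670]);
translate([102, 748, 0]) cube([46, 46, 670]);
translate([1072, 748, 0]) cube([46, 46, 670]);


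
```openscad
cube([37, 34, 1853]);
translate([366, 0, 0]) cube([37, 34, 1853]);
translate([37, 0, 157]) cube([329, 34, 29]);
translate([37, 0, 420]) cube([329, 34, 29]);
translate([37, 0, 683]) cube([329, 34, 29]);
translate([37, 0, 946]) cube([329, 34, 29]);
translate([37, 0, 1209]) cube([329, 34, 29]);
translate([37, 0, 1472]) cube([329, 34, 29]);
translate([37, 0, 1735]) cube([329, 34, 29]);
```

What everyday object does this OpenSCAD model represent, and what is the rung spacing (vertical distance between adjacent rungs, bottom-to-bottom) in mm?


A ladder. The rung spacing is 263 mm.

Two tall 37×34 posts with 7 short bars between them — a ladder. Adjacent rungs sit at z = 157 and z = 420, so the spacing is 420 − 157 = 263 mm.


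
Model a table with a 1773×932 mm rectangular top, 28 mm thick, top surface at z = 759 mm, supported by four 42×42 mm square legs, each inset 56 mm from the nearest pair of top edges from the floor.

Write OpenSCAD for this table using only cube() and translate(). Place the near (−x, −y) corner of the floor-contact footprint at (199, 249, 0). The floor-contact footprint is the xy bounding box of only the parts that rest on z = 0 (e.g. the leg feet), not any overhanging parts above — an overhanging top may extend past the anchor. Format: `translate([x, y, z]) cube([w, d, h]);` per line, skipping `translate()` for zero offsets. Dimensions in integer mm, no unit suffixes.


translate([143, 193, 731]) cube([1773, 932, 28]);
translate([199, 249, 0]) cube([42, 42, 731]);
translate([1818, 249, 0]) cube([42, 42, 731]);
translate([199, 1027, 0]) cube([42, 42, 731]);
translate([1818, 1027, 0]) cube([42, 42, 731]);


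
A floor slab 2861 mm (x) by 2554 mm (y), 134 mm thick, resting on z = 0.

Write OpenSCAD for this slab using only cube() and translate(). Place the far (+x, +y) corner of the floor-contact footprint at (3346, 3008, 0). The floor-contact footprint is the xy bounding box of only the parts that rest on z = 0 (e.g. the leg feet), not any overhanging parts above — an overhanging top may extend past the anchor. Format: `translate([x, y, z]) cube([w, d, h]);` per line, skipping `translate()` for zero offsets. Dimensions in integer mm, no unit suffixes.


translate([485, 454, 0]) cube([2861, 2554, 134]);


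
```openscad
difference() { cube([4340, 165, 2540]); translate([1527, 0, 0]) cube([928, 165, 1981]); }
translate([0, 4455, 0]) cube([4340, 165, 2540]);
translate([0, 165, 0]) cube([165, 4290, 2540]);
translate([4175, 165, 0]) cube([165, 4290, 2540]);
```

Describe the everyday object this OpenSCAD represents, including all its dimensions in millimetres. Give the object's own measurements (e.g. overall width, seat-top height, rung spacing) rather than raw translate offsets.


A single room: four walls, each 2540 mm tall and 165 mm thick, enclosing an outside footprint 4340×4620 mm (x × y), no floor or roof. The front and back walls (−y and +y sides) run the full x-width; the side walls fit between their inner faces. A door opening 928 mm wide and 1981 mm tall is cut through the front wall from the floor up, its −x edge 1527 mm from the wall's −x end.


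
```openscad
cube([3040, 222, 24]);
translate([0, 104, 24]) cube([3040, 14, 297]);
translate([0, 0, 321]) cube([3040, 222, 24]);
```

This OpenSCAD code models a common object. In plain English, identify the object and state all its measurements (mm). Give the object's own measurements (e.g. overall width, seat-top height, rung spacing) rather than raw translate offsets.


An I-beam lying along x, 3040 mm long. Overall section height 345 mm. Two flanges 222 mm wide (y) and 24 mm thick, one on the floor and one at the top; a web 14 mm thick runs between them, centred on the flange width.


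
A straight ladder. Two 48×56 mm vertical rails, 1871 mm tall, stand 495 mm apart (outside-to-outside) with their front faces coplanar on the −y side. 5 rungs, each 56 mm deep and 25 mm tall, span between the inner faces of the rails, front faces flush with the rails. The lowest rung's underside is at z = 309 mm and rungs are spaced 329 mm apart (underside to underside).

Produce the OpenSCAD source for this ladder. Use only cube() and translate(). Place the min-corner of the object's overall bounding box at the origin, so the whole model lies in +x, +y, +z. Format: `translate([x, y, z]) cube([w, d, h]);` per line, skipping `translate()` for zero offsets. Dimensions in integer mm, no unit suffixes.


// rung span = 495 - 2*48 = 399
// rung[k] z = 309 + k*329
cube([48, 56, 1871]);
translate([447, 0, 0]) cube([48, 56, 1871]);
translate([48, 0, 309]) cube([399, 56, 25]);
translate([48, 0, 638]) cube([399, 56, 25]);
translate([48, 0, 967]) cube([399, 56, 25]);
translate([48, 0, 1296]) cube([399, 56, 25]);
translate([48, 0, 1625]) cube([399, 56, 25]);


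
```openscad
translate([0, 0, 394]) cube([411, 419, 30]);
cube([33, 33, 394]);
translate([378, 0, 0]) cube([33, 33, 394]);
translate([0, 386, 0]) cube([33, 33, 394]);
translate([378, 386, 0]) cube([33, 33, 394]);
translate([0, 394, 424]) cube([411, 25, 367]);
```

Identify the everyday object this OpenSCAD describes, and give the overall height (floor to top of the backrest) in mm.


A chair. The overall height is 791 mm.

A slab on four corner posts with a tall panel at the back — a chair. The seat slab sits at z = 394 with thickness 30, and the 367 mm backrest starts at the seat top, so the overall height is 394 + 30 + 367 = 791 mm.


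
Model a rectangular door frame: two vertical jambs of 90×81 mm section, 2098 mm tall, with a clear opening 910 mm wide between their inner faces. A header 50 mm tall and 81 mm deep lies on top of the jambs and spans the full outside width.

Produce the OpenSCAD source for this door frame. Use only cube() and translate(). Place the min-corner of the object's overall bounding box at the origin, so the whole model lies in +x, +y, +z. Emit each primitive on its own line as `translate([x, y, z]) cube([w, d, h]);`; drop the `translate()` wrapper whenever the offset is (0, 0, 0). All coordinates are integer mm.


cube([90, 81, 2098]);
translate([1000, 0, 0]) cube([90, 81, 2098]);
translate([0, 0, 2098]) cube([1090, 81, 50]);


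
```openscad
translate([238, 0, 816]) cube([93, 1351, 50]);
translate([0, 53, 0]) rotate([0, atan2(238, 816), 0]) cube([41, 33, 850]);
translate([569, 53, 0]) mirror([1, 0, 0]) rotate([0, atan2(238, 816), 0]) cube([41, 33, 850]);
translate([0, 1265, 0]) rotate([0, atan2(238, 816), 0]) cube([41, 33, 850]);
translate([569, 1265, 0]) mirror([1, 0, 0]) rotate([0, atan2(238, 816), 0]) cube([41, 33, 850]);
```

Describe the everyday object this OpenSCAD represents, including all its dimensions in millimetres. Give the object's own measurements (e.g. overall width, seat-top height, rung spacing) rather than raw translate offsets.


A sawhorse. A 93×1351×50 mm beam (x, y, z) sits on two A-frame leg pairs. Each pair is two raked legs of 41×33 mm section (33 mm along y) splaying symmetrically in x. Each leg rises 816 mm vertically over 238 mm of horizontal reach and is 850 mm long along its own axis. Every leg's outer bottom edge rests on the floor and its outer top edge meets a bottom edge of the beam — the left legs (tilting toward +x) meet the beam's −x bottom edge, the right legs (their mirror images, tilting toward −x) meet its +x bottom edge — so the leg tops tuck under the beam, the beam's underside is 816 mm above the floor, and the feet are 569 mm apart outside-to-outside with the beam centred between them. The two leg pairs are set in 53 mm from either end of the beam.


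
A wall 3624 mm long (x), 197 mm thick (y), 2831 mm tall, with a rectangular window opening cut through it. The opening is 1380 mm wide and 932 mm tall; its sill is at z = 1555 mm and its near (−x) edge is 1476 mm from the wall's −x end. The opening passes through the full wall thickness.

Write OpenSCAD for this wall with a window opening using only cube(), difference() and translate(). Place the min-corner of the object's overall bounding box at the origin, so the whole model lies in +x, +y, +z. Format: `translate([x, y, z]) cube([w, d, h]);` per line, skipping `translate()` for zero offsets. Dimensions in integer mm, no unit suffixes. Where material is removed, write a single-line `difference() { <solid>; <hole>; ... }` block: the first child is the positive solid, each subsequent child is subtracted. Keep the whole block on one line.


difference() { cube([3624, 197, 2831]); translate([1476, 0, 1555]) cube([1380, 197, 932]); }


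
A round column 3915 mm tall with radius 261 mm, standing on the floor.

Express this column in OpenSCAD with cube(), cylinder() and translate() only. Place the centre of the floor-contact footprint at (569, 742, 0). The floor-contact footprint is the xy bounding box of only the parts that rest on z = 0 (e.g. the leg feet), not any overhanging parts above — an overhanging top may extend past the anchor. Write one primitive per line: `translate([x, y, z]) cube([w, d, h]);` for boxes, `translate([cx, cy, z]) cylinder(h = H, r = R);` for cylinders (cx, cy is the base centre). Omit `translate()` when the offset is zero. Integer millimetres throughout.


translate([569, 742, 0]) cylinder(h = 3915, r = 261);


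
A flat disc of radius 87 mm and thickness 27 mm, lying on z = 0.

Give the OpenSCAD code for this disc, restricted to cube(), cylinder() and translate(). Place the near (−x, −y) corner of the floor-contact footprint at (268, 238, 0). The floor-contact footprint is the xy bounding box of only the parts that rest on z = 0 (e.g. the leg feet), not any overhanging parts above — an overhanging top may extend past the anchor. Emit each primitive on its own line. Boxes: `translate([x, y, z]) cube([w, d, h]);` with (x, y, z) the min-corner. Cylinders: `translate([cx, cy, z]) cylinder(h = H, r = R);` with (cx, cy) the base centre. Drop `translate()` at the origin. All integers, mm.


translate([355, 325, 0]) cylinder(h = 27, r = 87);


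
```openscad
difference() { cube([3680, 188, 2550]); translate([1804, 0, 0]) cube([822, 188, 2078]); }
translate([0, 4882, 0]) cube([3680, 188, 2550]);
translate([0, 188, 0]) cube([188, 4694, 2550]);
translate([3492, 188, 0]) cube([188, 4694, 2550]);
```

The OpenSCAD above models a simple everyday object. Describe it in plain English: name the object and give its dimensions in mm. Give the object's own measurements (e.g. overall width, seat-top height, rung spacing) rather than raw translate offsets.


A single room: four walls, each 2550 mm tall and 188 mm thick, enclosing an outside footprint 3680×5070 mm (x × y), no floor or roof. The front and back walls (−y and +y sides) run the full x-width; the side walls fit between their inner faces. A door opening 822 mm wide and 2078 mm tall is cut through the front wall from the floor up, its −x edge 1804 mm from the wall's −x end.


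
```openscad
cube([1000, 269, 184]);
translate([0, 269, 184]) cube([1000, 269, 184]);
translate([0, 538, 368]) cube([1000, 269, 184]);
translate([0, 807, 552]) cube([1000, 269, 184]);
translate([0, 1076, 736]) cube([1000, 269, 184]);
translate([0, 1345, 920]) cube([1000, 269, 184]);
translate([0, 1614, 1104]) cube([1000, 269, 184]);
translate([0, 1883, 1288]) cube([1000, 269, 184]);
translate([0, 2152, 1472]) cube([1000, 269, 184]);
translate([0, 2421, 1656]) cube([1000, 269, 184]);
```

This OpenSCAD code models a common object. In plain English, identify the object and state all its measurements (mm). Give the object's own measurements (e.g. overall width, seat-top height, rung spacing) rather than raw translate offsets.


A straight staircase of 10 solid steps. Each step is 1000 mm wide (x), 269 mm deep (y, the going) and 184 mm tall (the rise). The first step rests on the floor; each subsequent step sits one going further in +y and one rise higher in +z, directly behind and above the previous step with no overlap.


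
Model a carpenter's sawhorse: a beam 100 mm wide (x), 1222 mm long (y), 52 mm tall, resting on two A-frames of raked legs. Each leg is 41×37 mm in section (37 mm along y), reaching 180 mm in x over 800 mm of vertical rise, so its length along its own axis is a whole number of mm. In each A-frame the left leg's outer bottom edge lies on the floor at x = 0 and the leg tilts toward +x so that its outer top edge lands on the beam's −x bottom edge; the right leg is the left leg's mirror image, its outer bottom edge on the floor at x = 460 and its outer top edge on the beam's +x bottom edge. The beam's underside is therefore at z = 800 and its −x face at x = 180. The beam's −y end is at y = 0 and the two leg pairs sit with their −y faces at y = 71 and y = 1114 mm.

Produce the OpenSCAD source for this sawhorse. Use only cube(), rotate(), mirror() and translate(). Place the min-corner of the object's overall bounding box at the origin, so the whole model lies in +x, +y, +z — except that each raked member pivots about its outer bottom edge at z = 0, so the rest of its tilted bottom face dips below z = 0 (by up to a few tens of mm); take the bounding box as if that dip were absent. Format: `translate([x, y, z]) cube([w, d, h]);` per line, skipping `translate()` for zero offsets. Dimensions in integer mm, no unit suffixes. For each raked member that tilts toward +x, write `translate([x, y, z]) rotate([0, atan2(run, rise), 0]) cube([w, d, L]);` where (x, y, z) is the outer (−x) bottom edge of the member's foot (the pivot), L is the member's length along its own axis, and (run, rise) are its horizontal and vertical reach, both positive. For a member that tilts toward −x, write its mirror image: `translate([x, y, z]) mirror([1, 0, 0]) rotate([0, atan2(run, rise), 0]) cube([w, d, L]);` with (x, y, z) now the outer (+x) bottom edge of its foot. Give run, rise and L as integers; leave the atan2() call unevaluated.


// leg length = √(180² + 800²) = 820
// right-leg outer foot x = 2·180 + 100 = 460
// beam min-corner = (180, 0, 800)
translate([180, 0, 800]) cube([100, 1222, 52]);
translate([0, 71, 0]) rotate([0, atan2(180, 800), 0]) cube([41, 37, 820]);
translate([460, 71, 0]) mirror([1, 0, 0]) rotate([0, atan2(180, 800), 0]) cube([41, 37, 820]);
translate([0, 1114, 0]) rotate([0, atan2(180, 800), 0]) cube([41, 37, 820]);
translate([460, 1114, 0]) mirror([1, 0, 0]) rotate([0, atan2(180, 800), 0]) cube([41, 37, 820]);


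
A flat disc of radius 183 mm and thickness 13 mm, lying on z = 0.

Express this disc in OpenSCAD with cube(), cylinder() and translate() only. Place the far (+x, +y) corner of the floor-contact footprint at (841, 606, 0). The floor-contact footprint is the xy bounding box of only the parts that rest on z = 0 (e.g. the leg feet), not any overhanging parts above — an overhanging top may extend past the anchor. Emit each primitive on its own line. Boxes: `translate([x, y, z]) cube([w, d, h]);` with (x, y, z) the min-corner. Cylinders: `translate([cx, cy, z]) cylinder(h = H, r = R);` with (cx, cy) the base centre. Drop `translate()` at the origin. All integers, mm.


translate([658, 423, 0]) cylinder(h = 13, r = 183);


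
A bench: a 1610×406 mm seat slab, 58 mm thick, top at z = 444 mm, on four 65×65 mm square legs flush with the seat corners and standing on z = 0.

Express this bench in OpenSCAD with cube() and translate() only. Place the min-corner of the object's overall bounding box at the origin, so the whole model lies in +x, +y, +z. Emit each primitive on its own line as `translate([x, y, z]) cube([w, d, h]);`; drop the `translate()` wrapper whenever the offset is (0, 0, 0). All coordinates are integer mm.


translate([0, 0, 386]) cube([1610, 406, 58]);
cube([65, 65, 386]);
translate([0, 341, 0]) cube([65, 65, 386]);
translate([1545, 0, 0]) cube([65, 65, 386]);
translate([1545, 341, 0]) cube([65, 65, 386]);


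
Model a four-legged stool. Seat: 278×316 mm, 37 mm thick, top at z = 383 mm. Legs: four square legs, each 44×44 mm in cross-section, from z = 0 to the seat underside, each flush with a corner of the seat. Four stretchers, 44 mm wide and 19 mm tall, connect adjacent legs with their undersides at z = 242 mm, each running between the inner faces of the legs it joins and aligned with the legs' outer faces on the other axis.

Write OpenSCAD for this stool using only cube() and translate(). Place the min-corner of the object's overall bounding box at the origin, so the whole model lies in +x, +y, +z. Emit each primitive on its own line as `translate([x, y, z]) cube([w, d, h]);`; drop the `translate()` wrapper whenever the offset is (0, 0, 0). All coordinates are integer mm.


// leg_h = 383 - 37 = 346
// stretcher span = 278 - 2*44 = 190
translate([0, 0, 346]) cube([278, 316, 37]);
cube([44, 44, 346]);
translate([234, 0, 0]) cube([44, 44, 346]);
translate([0, 272, 0]) cube([44, 44, 346]);
translate([234, 272, 0]) cube([44, 44, 346]);
translate([44, 0, 242]) cube([190, 44, 19]);
translate([44, 272, 242]) cube([190, 44, 19]);
translate([0, 44, 242]) cube([44, 228, 19]);
translate([234, 44, 242]) cube([44, 228, 19]);
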